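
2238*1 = 2238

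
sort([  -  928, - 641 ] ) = [ - 928, - 641] 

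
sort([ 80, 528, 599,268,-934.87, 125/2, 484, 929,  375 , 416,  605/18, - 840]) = [ - 934.87,  -  840, 605/18, 125/2, 80, 268, 375, 416, 484, 528, 599, 929]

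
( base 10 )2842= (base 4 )230122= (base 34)2fk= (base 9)3807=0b101100011010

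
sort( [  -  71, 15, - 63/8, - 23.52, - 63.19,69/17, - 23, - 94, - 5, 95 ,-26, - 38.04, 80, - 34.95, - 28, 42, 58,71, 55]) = [ - 94 , - 71, - 63.19, - 38.04, - 34.95, - 28 , - 26 ,-23.52 , - 23, - 63/8 , -5,69/17, 15, 42 , 55 , 58,71,80,95] 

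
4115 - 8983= -4868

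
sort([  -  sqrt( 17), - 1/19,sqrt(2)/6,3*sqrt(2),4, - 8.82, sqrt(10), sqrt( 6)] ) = [ - 8.82,-sqrt(17 ), - 1/19,sqrt( 2) /6, sqrt( 6 ), sqrt( 10 ), 4  ,  3*sqrt( 2) ]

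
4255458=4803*886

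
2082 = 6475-4393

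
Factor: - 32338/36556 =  - 23/26= -  2^ (-1)  *13^( - 1) * 23^1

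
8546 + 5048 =13594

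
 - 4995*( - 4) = 19980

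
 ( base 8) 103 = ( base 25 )2H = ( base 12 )57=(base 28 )2b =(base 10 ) 67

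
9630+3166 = 12796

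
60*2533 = 151980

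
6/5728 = 3/2864 = 0.00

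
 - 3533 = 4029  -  7562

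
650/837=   650/837 = 0.78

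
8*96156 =769248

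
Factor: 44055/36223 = 45/37 = 3^2*5^1  *  37^( -1)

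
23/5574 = 23/5574 = 0.00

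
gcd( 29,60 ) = 1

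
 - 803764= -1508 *533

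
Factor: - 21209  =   - 127^1*167^1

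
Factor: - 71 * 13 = -923 = - 13^1* 71^1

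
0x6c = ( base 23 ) 4g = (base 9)130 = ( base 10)108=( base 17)66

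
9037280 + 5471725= 14509005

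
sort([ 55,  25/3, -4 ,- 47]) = [ - 47, - 4, 25/3, 55 ] 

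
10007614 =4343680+5663934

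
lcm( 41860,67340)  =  1548820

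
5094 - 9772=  - 4678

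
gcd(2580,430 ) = 430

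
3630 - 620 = 3010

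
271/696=271/696 = 0.39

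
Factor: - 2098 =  - 2^1*1049^1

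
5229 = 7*747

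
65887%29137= 7613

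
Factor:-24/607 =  - 2^3*3^1 * 607^(  -  1) 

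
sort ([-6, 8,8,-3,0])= [  -  6, - 3, 0,8, 8] 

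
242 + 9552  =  9794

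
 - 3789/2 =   -  3789/2  =  - 1894.50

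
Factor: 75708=2^2*3^3*701^1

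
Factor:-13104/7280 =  - 9/5 = - 3^2*5^( - 1)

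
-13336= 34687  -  48023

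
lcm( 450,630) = 3150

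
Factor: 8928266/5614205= 2^1*5^( - 1)*1122841^(-1)*4464133^1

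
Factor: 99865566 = 2^1 *3^2*5548087^1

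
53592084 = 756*70889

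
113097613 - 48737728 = 64359885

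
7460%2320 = 500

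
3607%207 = 88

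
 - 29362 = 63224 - 92586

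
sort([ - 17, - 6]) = [ - 17 , - 6]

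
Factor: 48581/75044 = 2^( - 2 )  *13^1*37^1*73^( - 1 )*101^1 * 257^ ( -1 )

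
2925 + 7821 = 10746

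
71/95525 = 71/95525= 0.00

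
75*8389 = 629175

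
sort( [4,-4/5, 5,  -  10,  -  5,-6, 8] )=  [ - 10 , - 6,  -  5, - 4/5,4,5, 8 ] 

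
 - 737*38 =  - 28006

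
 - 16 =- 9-7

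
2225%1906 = 319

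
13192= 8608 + 4584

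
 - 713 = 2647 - 3360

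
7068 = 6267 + 801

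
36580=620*59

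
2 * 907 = 1814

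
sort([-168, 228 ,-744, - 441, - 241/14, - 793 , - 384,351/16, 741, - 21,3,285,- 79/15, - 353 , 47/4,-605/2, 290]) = [  -  793, - 744,-441, - 384, -353, - 605/2, - 168, - 21, - 241/14, - 79/15, 3,47/4, 351/16,  228, 285, 290, 741 ] 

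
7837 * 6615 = 51841755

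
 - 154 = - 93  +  - 61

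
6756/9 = 750 + 2/3 = 750.67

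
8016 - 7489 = 527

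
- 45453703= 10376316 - 55830019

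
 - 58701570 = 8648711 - 67350281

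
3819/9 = 424 + 1/3= 424.33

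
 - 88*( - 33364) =2936032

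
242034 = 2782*87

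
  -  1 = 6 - 7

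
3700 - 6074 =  - 2374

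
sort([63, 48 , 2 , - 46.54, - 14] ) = [  -  46.54, - 14, 2, 48, 63]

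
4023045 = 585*6877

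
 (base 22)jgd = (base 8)22531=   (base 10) 9561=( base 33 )8po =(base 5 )301221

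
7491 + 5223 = 12714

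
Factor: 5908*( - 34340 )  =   - 2^4*5^1*7^1*17^1* 101^1*211^1= -  202880720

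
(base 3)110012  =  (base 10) 329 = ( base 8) 511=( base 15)16E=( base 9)405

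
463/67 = 6+61/67 = 6.91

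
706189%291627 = 122935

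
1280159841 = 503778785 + 776381056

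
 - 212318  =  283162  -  495480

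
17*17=289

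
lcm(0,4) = 0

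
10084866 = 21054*479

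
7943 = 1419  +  6524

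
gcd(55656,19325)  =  773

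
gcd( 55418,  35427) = 1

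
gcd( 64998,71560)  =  2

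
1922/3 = 1922/3  =  640.67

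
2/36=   1/18 = 0.06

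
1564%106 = 80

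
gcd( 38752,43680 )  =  224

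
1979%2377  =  1979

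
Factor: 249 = 3^1*83^1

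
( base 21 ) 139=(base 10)513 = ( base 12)369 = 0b1000000001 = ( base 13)306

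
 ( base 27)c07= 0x2233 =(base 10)8755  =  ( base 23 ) gcf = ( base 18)1907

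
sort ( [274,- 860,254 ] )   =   [ - 860, 254,274]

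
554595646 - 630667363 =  - 76071717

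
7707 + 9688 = 17395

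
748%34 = 0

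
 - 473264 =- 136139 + -337125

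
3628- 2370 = 1258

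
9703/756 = 9703/756 = 12.83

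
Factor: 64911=3^1*7^1*11^1*281^1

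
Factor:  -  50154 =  - 2^1*3^1*13^1*643^1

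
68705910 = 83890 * 819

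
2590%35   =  0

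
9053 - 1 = 9052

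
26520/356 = 74 + 44/89 = 74.49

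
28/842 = 14/421= 0.03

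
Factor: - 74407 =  - 37^1*2011^1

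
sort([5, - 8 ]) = [ - 8, 5 ] 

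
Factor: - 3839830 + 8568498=2^2* 7^1*281^1*601^1 = 4728668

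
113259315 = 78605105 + 34654210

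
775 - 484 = 291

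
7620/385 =1524/77 = 19.79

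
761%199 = 164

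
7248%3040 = 1168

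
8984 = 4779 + 4205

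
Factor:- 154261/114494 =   -  2^( - 1 )*131^( - 1)*353^1 = - 353/262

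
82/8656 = 41/4328 = 0.01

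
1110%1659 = 1110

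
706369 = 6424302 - 5717933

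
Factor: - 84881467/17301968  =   - 2^( -4) * 11^1*31^(  -  1)* 34883^( - 1 )*7716497^1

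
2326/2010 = 1+158/1005 = 1.16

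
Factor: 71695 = 5^1*13^1*1103^1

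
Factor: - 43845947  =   - 43845947^1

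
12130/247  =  49 + 27/247 = 49.11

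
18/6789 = 6/2263 =0.00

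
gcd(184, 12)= 4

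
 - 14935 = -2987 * 5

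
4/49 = 4/49 = 0.08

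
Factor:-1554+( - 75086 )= - 2^5*5^1*479^1 = -76640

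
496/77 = 6  +  34/77 = 6.44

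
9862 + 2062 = 11924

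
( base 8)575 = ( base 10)381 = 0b101111101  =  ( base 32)BT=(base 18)133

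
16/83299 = 16/83299 = 0.00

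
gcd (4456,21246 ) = 2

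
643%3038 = 643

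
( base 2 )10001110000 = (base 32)13g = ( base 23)239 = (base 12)7A8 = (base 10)1136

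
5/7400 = 1/1480=0.00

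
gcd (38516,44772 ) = 4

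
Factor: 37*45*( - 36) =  - 2^2* 3^4*5^1*37^1 = - 59940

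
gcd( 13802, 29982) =2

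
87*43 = 3741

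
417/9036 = 139/3012 = 0.05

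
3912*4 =15648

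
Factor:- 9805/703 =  - 265/19 = -5^1* 19^( - 1 ) * 53^1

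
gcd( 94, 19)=1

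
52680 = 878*60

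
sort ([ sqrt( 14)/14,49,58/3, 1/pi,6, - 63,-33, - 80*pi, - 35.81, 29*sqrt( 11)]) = [ - 80*pi, - 63, - 35.81,-33,sqrt( 14)/14,1/pi,6, 58/3 , 49,29*sqrt(11 )]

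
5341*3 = 16023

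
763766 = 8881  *86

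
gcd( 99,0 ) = 99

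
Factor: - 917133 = - 3^1*7^2*17^1*367^1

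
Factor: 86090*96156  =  2^3*3^2 * 5^1* 2671^1*8609^1 = 8278070040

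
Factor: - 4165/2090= - 2^(-1 ) * 7^2*11^( - 1)*17^1*19^( - 1 ) =-  833/418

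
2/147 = 2/147= 0.01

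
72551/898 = 80  +  711/898 = 80.79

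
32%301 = 32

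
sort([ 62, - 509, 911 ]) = [ - 509, 62, 911] 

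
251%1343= 251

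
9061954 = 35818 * 253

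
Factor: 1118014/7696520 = 2^ ( - 2 )*5^(-1 ) * 13^(-1 ) * 19^(-2 )*41^(-1)*431^1*1297^1 = 559007/3848260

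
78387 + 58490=136877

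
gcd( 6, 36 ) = 6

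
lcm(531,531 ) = 531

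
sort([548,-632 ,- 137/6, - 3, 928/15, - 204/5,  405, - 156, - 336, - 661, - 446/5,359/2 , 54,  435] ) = [ - 661, - 632,  -  336, - 156, - 446/5, - 204/5, - 137/6,-3,54,  928/15,  359/2,405,  435, 548] 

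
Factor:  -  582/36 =-2^( - 1)*3^(  -  1)*97^1 = -  97/6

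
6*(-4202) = -25212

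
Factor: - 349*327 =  - 3^1 * 109^1*349^1 = -  114123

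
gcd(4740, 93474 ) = 6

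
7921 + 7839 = 15760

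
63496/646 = 31748/323 = 98.29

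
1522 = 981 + 541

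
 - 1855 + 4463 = 2608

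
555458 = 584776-29318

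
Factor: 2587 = 13^1*199^1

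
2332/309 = 2332/309=7.55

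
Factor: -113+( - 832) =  - 945 =- 3^3 *5^1*7^1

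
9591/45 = 213 + 2/15 = 213.13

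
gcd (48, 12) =12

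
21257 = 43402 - 22145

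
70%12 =10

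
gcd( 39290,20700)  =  10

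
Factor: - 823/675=-3^ ( - 3 ) * 5^( - 2) * 823^1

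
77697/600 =25899/200= 129.50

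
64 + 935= 999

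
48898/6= 24449/3 =8149.67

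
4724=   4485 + 239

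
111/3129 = 37/1043 = 0.04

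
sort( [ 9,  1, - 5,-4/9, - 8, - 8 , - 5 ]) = [ - 8,  -  8, - 5,-5 , - 4/9,1, 9 ] 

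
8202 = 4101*2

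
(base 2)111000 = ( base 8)70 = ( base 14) 40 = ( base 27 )22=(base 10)56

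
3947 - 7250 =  - 3303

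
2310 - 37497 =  - 35187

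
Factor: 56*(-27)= - 1512 = - 2^3*3^3 * 7^1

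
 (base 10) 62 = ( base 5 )222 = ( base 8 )76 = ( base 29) 24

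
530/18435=106/3687=0.03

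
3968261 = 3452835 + 515426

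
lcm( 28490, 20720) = 227920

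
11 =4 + 7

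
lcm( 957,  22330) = 66990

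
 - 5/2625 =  - 1/525 = -  0.00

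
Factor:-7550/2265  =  -2^1*3^( - 1)*5^1  =  - 10/3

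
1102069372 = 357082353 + 744987019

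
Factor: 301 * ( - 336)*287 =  - 2^4*3^1*7^3*41^1*43^1 = - 29026032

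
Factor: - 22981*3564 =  - 81904284  =  - 2^2*3^4*7^3 * 11^1*67^1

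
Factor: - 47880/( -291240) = 133/809  =  7^1*19^1*809^ (-1) 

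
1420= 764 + 656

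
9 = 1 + 8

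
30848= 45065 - 14217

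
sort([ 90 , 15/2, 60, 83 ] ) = [ 15/2,60 , 83, 90] 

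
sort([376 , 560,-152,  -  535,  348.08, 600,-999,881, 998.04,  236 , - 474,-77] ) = [-999, - 535,  -  474,-152,  -  77,  236, 348.08, 376,  560, 600, 881,998.04]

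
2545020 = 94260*27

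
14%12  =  2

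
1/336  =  1/336 = 0.00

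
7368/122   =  3684/61 = 60.39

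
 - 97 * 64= - 6208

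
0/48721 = 0  =  0.00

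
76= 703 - 627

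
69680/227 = 306 + 218/227 = 306.96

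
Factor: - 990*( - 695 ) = 2^1*3^2*5^2*11^1*139^1 = 688050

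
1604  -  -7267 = 8871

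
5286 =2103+3183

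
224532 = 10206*22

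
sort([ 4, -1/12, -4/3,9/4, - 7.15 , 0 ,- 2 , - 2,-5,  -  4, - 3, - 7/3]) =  [ - 7.15, - 5 , - 4 , -3, - 7/3 ,  -  2, - 2, - 4/3,  -  1/12 , 0, 9/4, 4 ] 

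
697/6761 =697/6761 = 0.10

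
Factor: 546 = 2^1*3^1* 7^1*13^1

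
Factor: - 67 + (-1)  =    -  68  =  -2^2*17^1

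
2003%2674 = 2003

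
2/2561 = 2/2561 = 0.00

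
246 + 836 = 1082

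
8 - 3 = 5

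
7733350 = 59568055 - 51834705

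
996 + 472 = 1468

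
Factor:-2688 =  - 2^7*3^1*7^1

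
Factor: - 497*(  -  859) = 7^1*71^1*859^1 = 426923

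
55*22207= 1221385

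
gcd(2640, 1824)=48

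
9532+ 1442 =10974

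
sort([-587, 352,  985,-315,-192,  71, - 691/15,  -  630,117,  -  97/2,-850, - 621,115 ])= [ - 850,  -  630, - 621 , - 587, - 315, - 192,-97/2, - 691/15,71,115, 117, 352,985 ]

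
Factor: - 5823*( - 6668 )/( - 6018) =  - 6471294/1003 = - 2^1*3^1 * 17^( - 1) *59^( - 1)*647^1*1667^1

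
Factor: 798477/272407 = 3^1 * 266159^1*272407^ ( - 1)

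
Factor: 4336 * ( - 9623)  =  -2^4* 271^1 *9623^1 =- 41725328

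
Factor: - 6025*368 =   -  2217200 = - 2^4*5^2 *23^1 * 241^1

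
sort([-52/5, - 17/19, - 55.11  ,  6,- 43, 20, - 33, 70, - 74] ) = [ - 74,-55.11 , - 43, - 33,  -  52/5, -17/19, 6  ,  20, 70 ]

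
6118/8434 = 3059/4217 = 0.73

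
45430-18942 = 26488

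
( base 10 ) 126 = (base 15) 86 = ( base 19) 6C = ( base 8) 176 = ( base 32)3U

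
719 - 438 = 281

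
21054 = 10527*2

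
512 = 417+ 95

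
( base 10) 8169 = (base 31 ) 8FG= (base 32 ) 7V9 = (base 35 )6ne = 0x1fe9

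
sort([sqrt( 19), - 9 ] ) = [ - 9,sqrt(19)] 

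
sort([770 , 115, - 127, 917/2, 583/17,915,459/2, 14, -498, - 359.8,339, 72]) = [ - 498, - 359.8, - 127,14,583/17  ,  72,115, 459/2, 339,917/2, 770,915 ]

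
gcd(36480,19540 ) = 20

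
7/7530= 7/7530 = 0.00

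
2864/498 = 5 + 187/249 = 5.75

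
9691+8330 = 18021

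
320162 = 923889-603727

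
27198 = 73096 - 45898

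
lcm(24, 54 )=216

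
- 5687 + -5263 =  - 10950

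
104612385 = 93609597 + 11002788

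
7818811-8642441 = -823630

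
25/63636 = 25/63636= 0.00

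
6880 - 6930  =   - 50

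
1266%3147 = 1266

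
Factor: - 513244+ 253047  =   - 7^1*37171^1  =  - 260197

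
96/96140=24/24035 = 0.00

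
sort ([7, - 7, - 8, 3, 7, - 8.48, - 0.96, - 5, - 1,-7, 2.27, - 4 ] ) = [ - 8.48, - 8,  -  7, - 7, - 5,-4, - 1,  -  0.96,2.27, 3,7,7 ]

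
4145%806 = 115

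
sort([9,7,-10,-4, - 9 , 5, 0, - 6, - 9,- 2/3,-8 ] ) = [ - 10, - 9, - 9, - 8, - 6,- 4,  -  2/3, 0, 5,7,9] 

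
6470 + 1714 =8184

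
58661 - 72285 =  -13624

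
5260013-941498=4318515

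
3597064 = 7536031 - 3938967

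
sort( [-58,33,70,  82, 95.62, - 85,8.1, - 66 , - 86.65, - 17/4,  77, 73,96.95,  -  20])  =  [ - 86.65, - 85, - 66, - 58,-20 ,- 17/4,8.1,33, 70, 73, 77,82, 95.62,96.95]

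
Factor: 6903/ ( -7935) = -3^1*5^( - 1 )*13^1*23^(  -  2)*59^1 = - 2301/2645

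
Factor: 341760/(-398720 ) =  - 6/7=-2^1*3^1*7^( - 1)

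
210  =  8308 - 8098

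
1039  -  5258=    - 4219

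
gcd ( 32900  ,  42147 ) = 7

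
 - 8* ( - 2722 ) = 21776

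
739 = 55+684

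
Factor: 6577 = 6577^1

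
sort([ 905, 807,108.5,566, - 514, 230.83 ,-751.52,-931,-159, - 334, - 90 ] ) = [ - 931, - 751.52, - 514, - 334, - 159, - 90 , 108.5,230.83,566 , 807, 905 ] 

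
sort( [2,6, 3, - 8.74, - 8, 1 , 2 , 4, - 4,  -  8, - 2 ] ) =[ - 8.74,-8,- 8, - 4, - 2, 1, 2,2, 3, 4, 6 ]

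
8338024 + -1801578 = 6536446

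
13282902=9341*1422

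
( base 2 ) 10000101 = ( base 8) 205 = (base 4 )2011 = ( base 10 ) 133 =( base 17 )7E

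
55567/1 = 55567 = 55567.00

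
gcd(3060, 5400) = 180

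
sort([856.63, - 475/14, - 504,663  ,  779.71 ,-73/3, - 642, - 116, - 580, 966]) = [-642, - 580 , - 504, - 116, - 475/14, - 73/3, 663,779.71, 856.63,966 ]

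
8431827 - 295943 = 8135884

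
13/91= 1/7 = 0.14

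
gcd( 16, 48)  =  16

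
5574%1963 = 1648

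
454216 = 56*8111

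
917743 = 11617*79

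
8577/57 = 2859/19 = 150.47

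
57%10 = 7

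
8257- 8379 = -122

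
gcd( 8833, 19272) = 803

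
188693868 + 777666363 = 966360231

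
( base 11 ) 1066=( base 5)21103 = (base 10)1403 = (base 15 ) 638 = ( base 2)10101111011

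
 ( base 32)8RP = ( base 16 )2379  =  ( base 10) 9081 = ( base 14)3449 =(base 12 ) 5309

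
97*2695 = 261415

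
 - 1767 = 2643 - 4410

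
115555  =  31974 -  - 83581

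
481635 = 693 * 695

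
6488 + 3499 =9987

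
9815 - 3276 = 6539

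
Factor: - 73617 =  - 3^1 * 53^1 * 463^1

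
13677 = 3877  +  9800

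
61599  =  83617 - 22018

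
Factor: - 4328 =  -2^3*541^1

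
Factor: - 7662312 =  - 2^3*3^2 * 7^1*23^1 * 661^1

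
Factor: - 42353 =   -  41^1*1033^1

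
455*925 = 420875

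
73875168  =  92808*796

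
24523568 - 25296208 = - 772640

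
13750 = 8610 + 5140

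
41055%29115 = 11940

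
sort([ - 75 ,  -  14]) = [ - 75, - 14] 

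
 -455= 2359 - 2814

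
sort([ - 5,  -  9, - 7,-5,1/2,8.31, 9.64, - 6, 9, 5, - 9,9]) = [  -  9,-9, - 7, - 6, - 5, - 5, 1/2, 5,8.31,  9, 9,9.64] 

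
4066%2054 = 2012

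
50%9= 5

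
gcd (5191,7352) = 1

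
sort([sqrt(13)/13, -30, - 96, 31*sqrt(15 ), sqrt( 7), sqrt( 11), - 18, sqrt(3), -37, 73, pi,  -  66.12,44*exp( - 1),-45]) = [ - 96, - 66.12, - 45, - 37, - 30,-18, sqrt(13) /13,sqrt(3 ),sqrt(7),pi,sqrt(11 ), 44 * exp(-1), 73, 31*sqrt (15 )]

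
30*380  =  11400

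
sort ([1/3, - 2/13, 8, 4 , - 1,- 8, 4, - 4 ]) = [-8,-4, - 1, - 2/13, 1/3,4,  4,  8 ] 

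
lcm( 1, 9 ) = 9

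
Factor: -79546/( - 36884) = 2^(  -  1) *31^1*1283^1*9221^(-1 )= 39773/18442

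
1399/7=1399/7= 199.86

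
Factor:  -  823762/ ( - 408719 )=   2^1*223^1*1847^1*408719^ (-1)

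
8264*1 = 8264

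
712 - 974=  - 262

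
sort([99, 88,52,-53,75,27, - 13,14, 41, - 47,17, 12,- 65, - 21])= [ - 65, - 53,-47, - 21, - 13,  12 , 14,17,  27,41,52, 75,88, 99]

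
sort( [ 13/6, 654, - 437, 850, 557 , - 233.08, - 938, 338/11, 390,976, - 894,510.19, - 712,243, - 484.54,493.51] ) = [ - 938,-894,-712 , - 484.54, -437, - 233.08, 13/6  ,  338/11, 243, 390, 493.51, 510.19, 557, 654, 850, 976] 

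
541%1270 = 541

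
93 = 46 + 47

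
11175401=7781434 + 3393967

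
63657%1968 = 681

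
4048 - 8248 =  - 4200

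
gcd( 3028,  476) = 4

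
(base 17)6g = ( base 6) 314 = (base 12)9A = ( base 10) 118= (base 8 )166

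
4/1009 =4/1009 = 0.00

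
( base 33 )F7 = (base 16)1f6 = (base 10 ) 502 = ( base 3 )200121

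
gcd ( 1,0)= 1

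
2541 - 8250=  - 5709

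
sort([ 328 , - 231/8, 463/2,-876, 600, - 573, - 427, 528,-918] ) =[-918,-876, - 573, - 427 , - 231/8, 463/2, 328 , 528,600]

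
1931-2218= - 287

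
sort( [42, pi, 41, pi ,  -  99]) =[ - 99 , pi, pi, 41, 42]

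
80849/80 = 1010+49/80 = 1010.61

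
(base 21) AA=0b11011100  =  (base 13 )13C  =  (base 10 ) 220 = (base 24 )94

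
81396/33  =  2466 + 6/11 = 2466.55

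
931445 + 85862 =1017307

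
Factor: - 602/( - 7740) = 2^(-1)*3^( - 2)*5^(-1)*7^1= 7/90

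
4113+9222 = 13335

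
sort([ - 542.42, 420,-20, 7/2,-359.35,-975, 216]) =[ - 975, - 542.42, - 359.35, - 20,7/2, 216, 420]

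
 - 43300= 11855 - 55155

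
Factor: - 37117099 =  - 37117099^1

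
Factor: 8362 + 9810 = 2^2*7^1*11^1* 59^1 = 18172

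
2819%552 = 59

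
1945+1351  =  3296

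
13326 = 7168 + 6158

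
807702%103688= 81886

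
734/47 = 734/47 = 15.62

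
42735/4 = 42735/4 = 10683.75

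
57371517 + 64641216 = 122012733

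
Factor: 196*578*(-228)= - 25829664 = -2^5*3^1*7^2 * 17^2*19^1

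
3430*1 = 3430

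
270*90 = 24300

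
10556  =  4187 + 6369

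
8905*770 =6856850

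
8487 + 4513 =13000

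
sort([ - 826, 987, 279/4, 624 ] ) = [  -  826, 279/4,624,987] 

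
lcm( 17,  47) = 799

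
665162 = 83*8014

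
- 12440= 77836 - 90276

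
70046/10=35023/5 = 7004.60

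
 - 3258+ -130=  - 3388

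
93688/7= 13384 =13384.00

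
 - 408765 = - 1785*229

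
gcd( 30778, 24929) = 1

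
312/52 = 6 = 6.00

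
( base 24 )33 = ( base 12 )63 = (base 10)75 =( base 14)55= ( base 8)113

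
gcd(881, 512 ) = 1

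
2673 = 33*81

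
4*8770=35080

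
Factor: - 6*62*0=0 = 0^1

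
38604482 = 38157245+447237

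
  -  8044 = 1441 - 9485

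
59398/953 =62+312/953 = 62.33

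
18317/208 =88 + 1/16 = 88.06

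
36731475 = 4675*7857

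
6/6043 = 6/6043 = 0.00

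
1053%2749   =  1053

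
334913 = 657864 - 322951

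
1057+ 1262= 2319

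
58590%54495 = 4095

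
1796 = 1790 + 6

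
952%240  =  232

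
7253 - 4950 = 2303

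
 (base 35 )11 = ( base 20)1g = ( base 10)36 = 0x24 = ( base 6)100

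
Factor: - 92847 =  - 3^1*30949^1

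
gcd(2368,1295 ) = 37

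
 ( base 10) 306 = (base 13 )1a7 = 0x132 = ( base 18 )H0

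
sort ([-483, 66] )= [-483, 66]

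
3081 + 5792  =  8873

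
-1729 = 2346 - 4075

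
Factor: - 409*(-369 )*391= 3^2*17^1*23^1 *41^1*409^1= 59010111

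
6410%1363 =958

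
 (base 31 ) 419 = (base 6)25552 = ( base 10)3884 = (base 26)5JA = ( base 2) 111100101100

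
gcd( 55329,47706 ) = 3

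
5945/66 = 5945/66 = 90.08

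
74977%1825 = 152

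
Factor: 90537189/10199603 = 3^1 * 17^1*23^(-1)*283^( - 1 ) * 571^1*1567^( - 1)*3109^1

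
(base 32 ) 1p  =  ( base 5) 212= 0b111001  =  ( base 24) 29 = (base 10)57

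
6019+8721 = 14740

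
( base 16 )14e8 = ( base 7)21414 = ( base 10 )5352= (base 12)3120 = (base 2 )1010011101000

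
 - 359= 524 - 883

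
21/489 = 7/163  =  0.04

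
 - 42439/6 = -42439/6 = - 7073.17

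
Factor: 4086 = 2^1*3^2*227^1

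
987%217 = 119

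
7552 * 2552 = 19272704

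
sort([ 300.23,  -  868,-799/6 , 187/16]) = [-868,  -  799/6,  187/16, 300.23 ] 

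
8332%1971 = 448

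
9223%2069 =947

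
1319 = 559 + 760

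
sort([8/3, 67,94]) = [8/3, 67, 94 ] 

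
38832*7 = 271824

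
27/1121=27/1121 =0.02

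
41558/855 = 48 + 518/855=48.61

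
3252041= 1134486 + 2117555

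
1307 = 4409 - 3102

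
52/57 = 52/57= 0.91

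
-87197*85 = - 7411745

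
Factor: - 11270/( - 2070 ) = 49/9 = 3^ ( - 2 )*7^2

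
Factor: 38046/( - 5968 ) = - 51/8 =- 2^(-3 )*3^1*17^1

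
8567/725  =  8567/725 =11.82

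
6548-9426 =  - 2878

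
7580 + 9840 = 17420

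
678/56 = 12 + 3/28 = 12.11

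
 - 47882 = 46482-94364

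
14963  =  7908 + 7055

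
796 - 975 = -179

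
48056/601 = 48056/601 =79.96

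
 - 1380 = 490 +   -  1870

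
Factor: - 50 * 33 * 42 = -69300 = - 2^2*3^2*5^2*7^1 * 11^1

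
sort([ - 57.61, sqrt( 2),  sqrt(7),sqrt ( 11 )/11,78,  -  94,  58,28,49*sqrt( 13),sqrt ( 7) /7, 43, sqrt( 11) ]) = [ - 94, - 57.61, sqrt( 11)/11, sqrt( 7 ) /7, sqrt( 2)  ,  sqrt (7), sqrt(11),28,  43,58, 78, 49*sqrt( 13) ]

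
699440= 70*9992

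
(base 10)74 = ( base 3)2202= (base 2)1001010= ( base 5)244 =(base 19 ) 3H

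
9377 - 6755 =2622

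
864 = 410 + 454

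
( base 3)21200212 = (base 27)7IN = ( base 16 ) 15ec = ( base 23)ae0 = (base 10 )5612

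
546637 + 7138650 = 7685287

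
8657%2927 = 2803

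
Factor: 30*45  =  1350=2^1* 3^3*5^2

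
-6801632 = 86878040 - 93679672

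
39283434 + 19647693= 58931127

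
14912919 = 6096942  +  8815977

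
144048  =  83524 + 60524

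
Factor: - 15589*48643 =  - 758295727 = - 7^2*17^1*131^1*6949^1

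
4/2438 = 2/1219 = 0.00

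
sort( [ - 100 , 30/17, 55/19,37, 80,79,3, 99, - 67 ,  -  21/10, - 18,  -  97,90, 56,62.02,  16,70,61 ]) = [-100,- 97,-67, - 18, - 21/10,30/17,55/19,  3, 16,37 , 56, 61,  62.02,70, 79, 80, 90,99] 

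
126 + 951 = 1077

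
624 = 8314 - 7690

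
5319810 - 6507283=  - 1187473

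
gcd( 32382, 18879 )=21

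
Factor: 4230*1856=7850880 = 2^7*3^2*5^1*29^1*47^1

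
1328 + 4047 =5375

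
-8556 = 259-8815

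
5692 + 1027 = 6719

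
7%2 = 1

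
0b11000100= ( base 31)6a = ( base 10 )196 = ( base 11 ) 169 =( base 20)9g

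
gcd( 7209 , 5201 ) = 1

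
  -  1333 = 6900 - 8233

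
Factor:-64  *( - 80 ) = 2^10*5^1  =  5120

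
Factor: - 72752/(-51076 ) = 2^2*113^( - 2 )*4547^1 = 18188/12769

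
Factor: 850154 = 2^1* 71^1*5987^1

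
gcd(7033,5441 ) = 1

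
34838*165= 5748270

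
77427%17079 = 9111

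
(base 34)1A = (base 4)230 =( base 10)44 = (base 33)1b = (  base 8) 54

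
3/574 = 3/574 = 0.01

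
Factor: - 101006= - 2^1*50503^1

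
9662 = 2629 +7033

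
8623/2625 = 8623/2625=   3.28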